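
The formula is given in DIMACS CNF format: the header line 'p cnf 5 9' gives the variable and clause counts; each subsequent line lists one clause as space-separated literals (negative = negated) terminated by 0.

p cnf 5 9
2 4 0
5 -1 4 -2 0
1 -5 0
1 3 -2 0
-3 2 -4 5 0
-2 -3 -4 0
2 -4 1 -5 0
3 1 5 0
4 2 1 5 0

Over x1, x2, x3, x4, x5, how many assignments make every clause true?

8

There are 2^5 = 32 truth assignments over (x1, x2, x3, x4, x5).
Split on x1. With x1 = True, the clauses containing x1 are satisfied and ¬x1 drops from the rest; 7 of the 2^4 = 16 assignments to the other variables satisfy what remains.
With x1 = False, by the same count on the reduced clause set, 1 assignment works.
(One model: x1=F, x2=T, x3=T, x4=F, x5=F.)
Total: 7 + 1 = 8.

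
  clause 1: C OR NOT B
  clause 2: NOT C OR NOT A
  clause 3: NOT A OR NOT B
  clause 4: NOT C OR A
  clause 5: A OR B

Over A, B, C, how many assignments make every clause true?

1

There are 2^3 = 8 truth assignments over (A, B, C).
Check each against the 5 clauses (columns in the order A, B, C):
  F F F  ✗ fails (A OR B)
  F F T  ✗ fails (NOT C OR A)
  F T F  ✗ fails (C OR NOT B)
  F T T  ✗ fails (NOT C OR A)
  T F F  ✓ satisfies all
  T F T  ✗ fails (NOT C OR NOT A)
  T T F  ✗ fails (C OR NOT B)
  T T T  ✗ fails (NOT C OR NOT A)
1 of the 8 rows is a model.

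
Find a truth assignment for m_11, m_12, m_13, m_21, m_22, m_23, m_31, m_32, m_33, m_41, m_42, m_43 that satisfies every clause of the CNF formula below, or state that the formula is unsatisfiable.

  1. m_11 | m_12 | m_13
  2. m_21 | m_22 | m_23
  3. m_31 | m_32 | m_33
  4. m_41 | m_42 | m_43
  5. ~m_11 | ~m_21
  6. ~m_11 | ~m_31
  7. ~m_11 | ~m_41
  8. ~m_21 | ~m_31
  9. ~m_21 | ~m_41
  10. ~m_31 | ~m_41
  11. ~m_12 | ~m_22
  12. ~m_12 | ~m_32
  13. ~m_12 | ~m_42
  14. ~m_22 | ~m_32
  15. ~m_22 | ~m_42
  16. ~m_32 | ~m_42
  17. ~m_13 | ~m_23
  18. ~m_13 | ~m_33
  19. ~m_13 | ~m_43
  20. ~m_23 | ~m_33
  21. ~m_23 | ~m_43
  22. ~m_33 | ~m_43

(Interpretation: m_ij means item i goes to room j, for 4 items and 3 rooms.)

Try m_11 = 0.
Try m_12 = 1.
From the singleton clause (~m_22), m_22 = 0.
From the singleton clause (~m_32), m_32 = 0.
From the singleton clause (~m_42), m_42 = 0.
Try m_21 = 1.
From the singleton clause (~m_31), m_31 = 0.
From the singleton clause (m_33), m_33 = 1.
From the singleton clause (~m_41), m_41 = 0.
From the singleton clause (m_43), m_43 = 1.
That conflicts with the unit clause (~m_43).
That branch fails; take m_21 = 0 instead.
From the singleton clause (m_23), m_23 = 1.
From the singleton clause (~m_13), m_13 = 0.
From the singleton clause (~m_33), m_33 = 0.
From the singleton clause (m_31), m_31 = 1.
From the singleton clause (~m_41), m_41 = 0.
From the singleton clause (m_43), m_43 = 1.
That conflicts with the unit clause (~m_43).
Either choice for m_21 ends in contradiction.
That branch fails; take m_12 = 0 instead.
From the singleton clause (m_13), m_13 = 1.
From the singleton clause (~m_23), m_23 = 0.
From the singleton clause (~m_33), m_33 = 0.
From the singleton clause (~m_43), m_43 = 0.
Try m_21 = 1.
From the singleton clause (~m_31), m_31 = 0.
From the singleton clause (m_32), m_32 = 1.
From the singleton clause (~m_41), m_41 = 0.
From the singleton clause (m_42), m_42 = 1.
That conflicts with the unit clause (~m_42).
That branch fails; take m_21 = 0 instead.
From the singleton clause (m_22), m_22 = 1.
From the singleton clause (~m_32), m_32 = 0.
From the singleton clause (m_31), m_31 = 1.
From the singleton clause (~m_41), m_41 = 0.
From the singleton clause (m_42), m_42 = 1.
That conflicts with the unit clause (~m_42).
Either choice for m_21 ends in contradiction.
Either choice for m_12 ends in contradiction.
That branch fails; take m_11 = 1 instead.
From the singleton clause (~m_21), m_21 = 0.
From the singleton clause (~m_31), m_31 = 0.
From the singleton clause (~m_41), m_41 = 0.
Try m_22 = 1.
From the singleton clause (~m_12), m_12 = 0.
From the singleton clause (~m_32), m_32 = 0.
From the singleton clause (m_33), m_33 = 1.
From the singleton clause (~m_42), m_42 = 0.
From the singleton clause (m_43), m_43 = 1.
That conflicts with the unit clause (~m_43).
That branch fails; take m_22 = 0 instead.
From the singleton clause (m_23), m_23 = 1.
From the singleton clause (~m_13), m_13 = 0.
From the singleton clause (~m_33), m_33 = 0.
From the singleton clause (m_32), m_32 = 1.
From the singleton clause (~m_12), m_12 = 0.
From the singleton clause (~m_42), m_42 = 0.
From the singleton clause (m_43), m_43 = 1.
That conflicts with the unit clause (~m_43).
Either choice for m_22 ends in contradiction.
Either choice for m_11 ends in contradiction.

UNSATISFIABLE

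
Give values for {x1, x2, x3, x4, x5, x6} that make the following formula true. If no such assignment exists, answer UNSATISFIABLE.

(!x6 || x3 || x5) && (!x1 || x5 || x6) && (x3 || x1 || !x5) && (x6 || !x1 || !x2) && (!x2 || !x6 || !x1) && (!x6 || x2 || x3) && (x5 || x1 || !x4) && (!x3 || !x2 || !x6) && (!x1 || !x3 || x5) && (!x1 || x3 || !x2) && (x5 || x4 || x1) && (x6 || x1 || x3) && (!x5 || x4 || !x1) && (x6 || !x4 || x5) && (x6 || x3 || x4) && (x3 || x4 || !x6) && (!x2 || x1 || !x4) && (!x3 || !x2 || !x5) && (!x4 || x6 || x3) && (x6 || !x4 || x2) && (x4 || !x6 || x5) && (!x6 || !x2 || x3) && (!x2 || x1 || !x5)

Case x6 = false:
Case x1 = false:
From the singleton clause (x3), x3 = true.
Case x5 = true:
From the singleton clause (!x2), x2 = false.
From the singleton clause (!x4), x4 = false.
All clauses are satisfied.

x1: false, x2: false, x3: true, x4: false, x5: true, x6: false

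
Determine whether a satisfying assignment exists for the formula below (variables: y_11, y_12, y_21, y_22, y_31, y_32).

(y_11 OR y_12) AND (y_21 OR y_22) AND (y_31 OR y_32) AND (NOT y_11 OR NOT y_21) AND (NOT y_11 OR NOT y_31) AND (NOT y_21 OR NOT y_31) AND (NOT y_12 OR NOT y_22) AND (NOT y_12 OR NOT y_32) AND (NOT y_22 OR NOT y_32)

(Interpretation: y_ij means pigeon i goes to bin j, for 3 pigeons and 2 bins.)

Try y_11 = true.
From the singleton clause (NOT y_21), y_21 = false.
From the singleton clause (y_22), y_22 = true.
From the singleton clause (NOT y_31), y_31 = false.
From the singleton clause (y_32), y_32 = true.
That conflicts with the unit clause (NOT y_32).
Backtrack on y_11: now try y_11 = false.
From the singleton clause (y_12), y_12 = true.
From the singleton clause (NOT y_22), y_22 = false.
From the singleton clause (y_21), y_21 = true.
From the singleton clause (NOT y_31), y_31 = false.
From the singleton clause (y_32), y_32 = true.
That conflicts with the unit clause (NOT y_32).
Either choice for y_11 ends in contradiction.
No assignment satisfies every clause.

No, unsatisfiable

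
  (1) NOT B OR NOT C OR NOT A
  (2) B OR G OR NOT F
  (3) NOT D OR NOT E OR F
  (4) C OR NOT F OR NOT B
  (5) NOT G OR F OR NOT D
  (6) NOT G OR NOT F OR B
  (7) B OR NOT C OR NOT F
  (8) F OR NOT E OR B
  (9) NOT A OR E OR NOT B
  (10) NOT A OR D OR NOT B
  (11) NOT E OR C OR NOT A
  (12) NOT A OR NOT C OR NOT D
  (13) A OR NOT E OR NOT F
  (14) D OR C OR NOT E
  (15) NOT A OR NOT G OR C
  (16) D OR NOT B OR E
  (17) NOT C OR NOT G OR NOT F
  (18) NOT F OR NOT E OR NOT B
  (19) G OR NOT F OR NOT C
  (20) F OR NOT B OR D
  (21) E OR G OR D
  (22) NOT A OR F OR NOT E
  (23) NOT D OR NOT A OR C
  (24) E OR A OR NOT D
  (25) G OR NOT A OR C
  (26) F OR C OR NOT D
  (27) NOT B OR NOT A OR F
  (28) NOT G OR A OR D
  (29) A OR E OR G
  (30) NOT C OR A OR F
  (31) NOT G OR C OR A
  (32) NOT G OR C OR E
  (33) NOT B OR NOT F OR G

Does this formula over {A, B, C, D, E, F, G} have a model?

Try B = false.
Try G = true.
Unit clause (NOT F) forces F = false.
Unit clause (NOT D) forces D = false.
Unit clause (NOT E) forces E = false.
Unit clause (A) forces A = true.
Unit clause (C) forces C = true.
Every clause now holds.
A satisfying assignment: A ↦ true, B ↦ false, C ↦ true, D ↦ false, E ↦ false, F ↦ false, G ↦ true.

Yes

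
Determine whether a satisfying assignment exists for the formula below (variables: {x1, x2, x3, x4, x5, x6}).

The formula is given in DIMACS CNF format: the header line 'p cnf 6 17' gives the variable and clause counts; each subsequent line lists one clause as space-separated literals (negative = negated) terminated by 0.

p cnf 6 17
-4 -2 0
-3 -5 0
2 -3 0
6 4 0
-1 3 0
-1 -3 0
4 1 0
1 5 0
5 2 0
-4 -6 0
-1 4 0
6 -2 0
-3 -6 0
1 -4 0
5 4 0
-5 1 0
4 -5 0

No, unsatisfiable

Try x4 = False.
(x6) alone gives x6 = True.
(x1) alone gives x1 = True.
That conflicts with the unit clause (¬x1).
That branch fails; take x4 = True instead.
(¬x2) alone gives x2 = False.
(¬x3) alone gives x3 = False.
(¬x1) alone gives x1 = False.
That conflicts with the unit clause (x1).
Either choice for x4 ends in contradiction.
No assignment satisfies every clause.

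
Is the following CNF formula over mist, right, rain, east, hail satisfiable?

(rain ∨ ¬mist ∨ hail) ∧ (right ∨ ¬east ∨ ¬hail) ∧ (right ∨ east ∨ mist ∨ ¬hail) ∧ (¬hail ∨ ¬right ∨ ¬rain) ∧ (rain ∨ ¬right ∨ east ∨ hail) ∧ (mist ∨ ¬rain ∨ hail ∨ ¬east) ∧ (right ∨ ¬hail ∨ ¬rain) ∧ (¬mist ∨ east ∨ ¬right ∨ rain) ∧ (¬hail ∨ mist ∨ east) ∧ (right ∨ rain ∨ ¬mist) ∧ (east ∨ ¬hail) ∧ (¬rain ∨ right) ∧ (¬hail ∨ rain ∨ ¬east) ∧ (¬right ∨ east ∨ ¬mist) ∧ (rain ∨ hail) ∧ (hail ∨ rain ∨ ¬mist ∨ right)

Satisfiable

Case east = False:
From the singleton clause (¬hail), hail = False.
From the singleton clause (rain), rain = True.
From the singleton clause (right), right = True.
From the singleton clause (¬mist), mist = False.
Every clause now holds.
A satisfying assignment: mist=False,  right=True,  rain=True,  east=False,  hail=False.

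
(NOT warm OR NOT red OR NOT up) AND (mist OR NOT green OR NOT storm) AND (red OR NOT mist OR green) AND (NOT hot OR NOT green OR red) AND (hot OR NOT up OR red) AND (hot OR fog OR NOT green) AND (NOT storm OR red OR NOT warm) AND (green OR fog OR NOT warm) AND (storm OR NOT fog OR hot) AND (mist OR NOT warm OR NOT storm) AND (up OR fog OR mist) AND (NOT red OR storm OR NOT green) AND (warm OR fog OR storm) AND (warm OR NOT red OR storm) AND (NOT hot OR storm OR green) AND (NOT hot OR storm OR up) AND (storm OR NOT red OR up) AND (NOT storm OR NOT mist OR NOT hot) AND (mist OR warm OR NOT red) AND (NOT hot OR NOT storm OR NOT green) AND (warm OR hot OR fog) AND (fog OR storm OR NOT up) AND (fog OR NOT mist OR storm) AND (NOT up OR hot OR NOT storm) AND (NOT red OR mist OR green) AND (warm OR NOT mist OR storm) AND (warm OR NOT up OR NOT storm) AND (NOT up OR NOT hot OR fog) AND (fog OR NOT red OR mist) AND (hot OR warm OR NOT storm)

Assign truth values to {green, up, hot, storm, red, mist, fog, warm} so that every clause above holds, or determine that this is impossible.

green ↦ false, up ↦ false, hot ↦ false, storm ↦ true, red ↦ true, mist ↦ true, fog ↦ true, warm ↦ true

Try warm = true.
Try red = true.
From the singleton clause (NOT up), up = false.
From the singleton clause (storm), storm = true.
From the singleton clause (mist), mist = true.
From the singleton clause (NOT hot), hot = false.
Try fog = true.
All clauses hold; green can take either value.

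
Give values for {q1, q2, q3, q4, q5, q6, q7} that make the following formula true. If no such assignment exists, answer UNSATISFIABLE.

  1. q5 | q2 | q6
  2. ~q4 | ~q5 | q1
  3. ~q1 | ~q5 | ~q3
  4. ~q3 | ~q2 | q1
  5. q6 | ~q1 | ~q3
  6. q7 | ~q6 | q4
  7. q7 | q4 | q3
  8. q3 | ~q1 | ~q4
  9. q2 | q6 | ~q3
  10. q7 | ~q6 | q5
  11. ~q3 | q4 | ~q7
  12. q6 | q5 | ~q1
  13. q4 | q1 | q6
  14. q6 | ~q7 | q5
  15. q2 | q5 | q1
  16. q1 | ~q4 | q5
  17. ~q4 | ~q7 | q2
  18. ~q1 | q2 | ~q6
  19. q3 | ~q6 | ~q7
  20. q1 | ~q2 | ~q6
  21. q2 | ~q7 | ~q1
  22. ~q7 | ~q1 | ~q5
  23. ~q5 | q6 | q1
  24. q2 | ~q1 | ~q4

q1: 1,  q2: 1,  q3: 1,  q4: 1,  q5: 0,  q6: 1,  q7: 1

Case q5 = 0:
Case q2 = 1:
Case q3 = 1:
Unit clause (q1) forces q1 = 1.
Unit clause (q6) forces q6 = 1.
Unit clause (q7) forces q7 = 1.
Unit clause (q4) forces q4 = 1.
All clauses are satisfied.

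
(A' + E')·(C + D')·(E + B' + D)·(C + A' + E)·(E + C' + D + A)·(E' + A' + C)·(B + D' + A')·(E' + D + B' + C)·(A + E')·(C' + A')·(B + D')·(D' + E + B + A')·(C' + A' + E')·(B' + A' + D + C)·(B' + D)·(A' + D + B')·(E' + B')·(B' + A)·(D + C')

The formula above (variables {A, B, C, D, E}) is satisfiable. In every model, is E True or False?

Suppose E = 1.
The clause (A') is unit, so A = 0.
That conflicts with the unit clause (A).
So every satisfying assignment has E = False.

False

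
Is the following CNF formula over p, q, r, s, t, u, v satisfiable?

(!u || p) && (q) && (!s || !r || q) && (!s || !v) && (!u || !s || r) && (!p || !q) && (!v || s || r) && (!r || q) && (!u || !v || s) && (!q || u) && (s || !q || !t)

No, unsatisfiable

Unit clause (q) forces q = true.
Unit clause (!p) forces p = false.
Unit clause (!u) forces u = false.
Now (u) is unsatisfied and unit — conflict.
No assignment satisfies every clause.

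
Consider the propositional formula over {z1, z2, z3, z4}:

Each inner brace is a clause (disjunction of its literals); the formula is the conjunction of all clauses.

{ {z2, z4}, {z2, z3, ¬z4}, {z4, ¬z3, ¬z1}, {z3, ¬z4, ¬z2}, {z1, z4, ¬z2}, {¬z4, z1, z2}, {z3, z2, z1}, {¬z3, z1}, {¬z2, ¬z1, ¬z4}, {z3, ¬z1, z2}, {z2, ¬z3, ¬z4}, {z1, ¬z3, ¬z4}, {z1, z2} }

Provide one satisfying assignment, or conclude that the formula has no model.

z1: True, z2: True, z3: False, z4: False

Branch on z2: set z2 = True.
Branch on z3: set z3 = False.
From the singleton clause (¬z4), z4 = False.
From the singleton clause (z1), z1 = True.
All clauses are satisfied.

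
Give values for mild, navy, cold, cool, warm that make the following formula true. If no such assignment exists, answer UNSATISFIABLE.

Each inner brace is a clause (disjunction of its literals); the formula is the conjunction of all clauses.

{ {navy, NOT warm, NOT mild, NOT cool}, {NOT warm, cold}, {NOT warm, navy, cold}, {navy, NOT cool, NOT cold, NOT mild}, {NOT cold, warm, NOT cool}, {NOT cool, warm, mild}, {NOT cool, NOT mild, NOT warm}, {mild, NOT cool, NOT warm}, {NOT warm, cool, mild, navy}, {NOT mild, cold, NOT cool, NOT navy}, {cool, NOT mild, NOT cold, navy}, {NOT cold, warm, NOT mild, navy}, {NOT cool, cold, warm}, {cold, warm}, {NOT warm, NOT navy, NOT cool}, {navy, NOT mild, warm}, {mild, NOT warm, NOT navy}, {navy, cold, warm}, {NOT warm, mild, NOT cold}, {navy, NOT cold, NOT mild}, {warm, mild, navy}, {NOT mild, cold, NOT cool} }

Suppose warm = false.
Unit clause (cold) forces cold = true.
Unit clause (NOT cool) forces cool = false.
Suppose mild = true.
Unit clause (navy) forces navy = true.
Every clause now holds.

mild ↦ true,  navy ↦ true,  cold ↦ true,  cool ↦ false,  warm ↦ false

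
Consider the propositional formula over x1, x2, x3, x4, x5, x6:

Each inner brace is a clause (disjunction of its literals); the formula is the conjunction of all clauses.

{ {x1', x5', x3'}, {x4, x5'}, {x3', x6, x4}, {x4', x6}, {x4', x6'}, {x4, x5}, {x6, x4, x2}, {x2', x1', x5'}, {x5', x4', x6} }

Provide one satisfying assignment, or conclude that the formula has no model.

UNSATISFIABLE

Branch on x4: set x4 = 1.
From the singleton clause (x6), x6 = 1.
Now (x6') is unsatisfied and unit — conflict.
Backtrack on x4: now try x4 = 0.
From the singleton clause (x5'), x5 = 0.
Now (x5) is unsatisfied and unit — conflict.
Neither x4 = 1 nor x4 = 0 works.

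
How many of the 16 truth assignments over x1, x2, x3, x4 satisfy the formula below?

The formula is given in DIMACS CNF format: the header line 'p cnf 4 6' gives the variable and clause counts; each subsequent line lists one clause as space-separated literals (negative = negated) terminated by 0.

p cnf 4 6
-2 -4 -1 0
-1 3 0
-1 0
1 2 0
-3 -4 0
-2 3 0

1

There are 2^4 = 16 truth assignments over (x1, x2, x3, x4).
Split on x1. With x1 = True, the clauses containing x1 are satisfied and ¬x1 drops from the rest; 0 of the 2^3 = 8 assignments to the other variables satisfy what remains.
With x1 = False, by the same count on the reduced clause set, 1 assignment works.
(One model: x1=F, x2=T, x3=T, x4=F.)
Total: 0 + 1 = 1.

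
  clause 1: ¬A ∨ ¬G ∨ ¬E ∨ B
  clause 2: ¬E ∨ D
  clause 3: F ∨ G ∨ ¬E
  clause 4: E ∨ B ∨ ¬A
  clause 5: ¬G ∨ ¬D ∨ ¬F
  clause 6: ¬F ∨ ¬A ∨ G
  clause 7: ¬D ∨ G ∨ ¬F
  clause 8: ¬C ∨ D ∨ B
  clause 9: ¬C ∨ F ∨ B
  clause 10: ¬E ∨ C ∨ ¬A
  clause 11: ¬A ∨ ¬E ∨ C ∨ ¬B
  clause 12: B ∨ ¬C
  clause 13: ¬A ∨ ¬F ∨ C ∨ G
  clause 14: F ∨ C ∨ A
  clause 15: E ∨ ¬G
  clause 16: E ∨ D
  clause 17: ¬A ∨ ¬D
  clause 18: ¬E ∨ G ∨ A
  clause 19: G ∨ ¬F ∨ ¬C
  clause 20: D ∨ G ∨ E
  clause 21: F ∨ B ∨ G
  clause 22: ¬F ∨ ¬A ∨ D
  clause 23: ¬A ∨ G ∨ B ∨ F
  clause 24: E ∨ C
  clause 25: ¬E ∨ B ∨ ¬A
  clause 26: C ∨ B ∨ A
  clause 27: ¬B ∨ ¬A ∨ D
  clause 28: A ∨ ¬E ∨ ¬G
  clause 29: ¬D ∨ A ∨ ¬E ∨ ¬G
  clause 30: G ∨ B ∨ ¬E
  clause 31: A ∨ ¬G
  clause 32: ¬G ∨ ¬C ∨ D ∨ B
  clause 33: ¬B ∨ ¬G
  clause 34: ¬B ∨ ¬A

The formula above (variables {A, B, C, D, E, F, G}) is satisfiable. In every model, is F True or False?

Suppose F = True.
Suppose E = False.
The clause (¬G) is unit, so G = False.
The clause (¬A) is unit, so A = False.
The clause (¬D) is unit, so D = False.
Now (D) is unsatisfied and unit — conflict.
That branch fails; take E = True instead.
The clause (D) is unit, so D = True.
The clause (¬G) is unit, so G = False.
Now (G) is unsatisfied and unit — conflict.
Both values of E lead to a conflict.
So every satisfying assignment has F = False.

False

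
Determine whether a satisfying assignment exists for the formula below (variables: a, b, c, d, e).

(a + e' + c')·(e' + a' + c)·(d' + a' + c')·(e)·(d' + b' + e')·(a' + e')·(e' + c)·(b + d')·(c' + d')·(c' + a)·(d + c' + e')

No, unsatisfiable

(e) alone gives e = 1.
(a') alone gives a = 0.
(c') alone gives c = 0.
That conflicts with the unit clause (c).
No assignment satisfies every clause.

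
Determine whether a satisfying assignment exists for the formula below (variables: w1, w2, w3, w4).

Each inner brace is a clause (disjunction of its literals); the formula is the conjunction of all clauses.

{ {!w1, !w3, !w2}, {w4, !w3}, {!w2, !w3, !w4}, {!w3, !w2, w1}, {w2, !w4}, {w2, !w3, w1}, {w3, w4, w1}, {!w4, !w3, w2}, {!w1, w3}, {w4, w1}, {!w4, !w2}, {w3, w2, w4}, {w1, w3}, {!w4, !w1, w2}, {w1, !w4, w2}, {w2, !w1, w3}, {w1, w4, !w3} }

Try w4 = true.
Unit clause (w2) forces w2 = true.
That conflicts with the unit clause (!w2).
So w4 must be the other value — set w4 = false.
Unit clause (!w3) forces w3 = false.
Unit clause (w1) forces w1 = true.
That conflicts with the unit clause (!w1).
Both values of w4 lead to a conflict.
No assignment satisfies every clause.

Unsatisfiable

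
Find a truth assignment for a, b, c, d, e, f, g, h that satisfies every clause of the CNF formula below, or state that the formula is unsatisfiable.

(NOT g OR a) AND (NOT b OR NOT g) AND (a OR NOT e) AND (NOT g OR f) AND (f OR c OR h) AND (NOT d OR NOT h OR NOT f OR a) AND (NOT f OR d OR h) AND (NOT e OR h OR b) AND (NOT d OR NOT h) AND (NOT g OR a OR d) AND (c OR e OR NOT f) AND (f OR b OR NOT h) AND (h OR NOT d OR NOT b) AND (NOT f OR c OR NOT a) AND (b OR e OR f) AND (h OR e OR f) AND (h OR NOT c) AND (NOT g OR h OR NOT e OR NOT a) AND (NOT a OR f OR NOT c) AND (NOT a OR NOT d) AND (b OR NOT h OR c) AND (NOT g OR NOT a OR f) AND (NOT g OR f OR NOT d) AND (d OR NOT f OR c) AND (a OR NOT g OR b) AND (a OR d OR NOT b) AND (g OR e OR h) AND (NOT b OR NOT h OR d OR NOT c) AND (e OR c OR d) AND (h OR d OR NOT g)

a: true, b: true, c: false, d: false, e: true, f: false, g: false, h: true

Try g = false.
Try a = true.
Unit clause (NOT d) forces d = false.
Try f = false.
Unit clause (NOT c) forces c = false.
Unit clause (h) forces h = true.
Unit clause (b) forces b = true.
Unit clause (e) forces e = true.
Every clause now holds.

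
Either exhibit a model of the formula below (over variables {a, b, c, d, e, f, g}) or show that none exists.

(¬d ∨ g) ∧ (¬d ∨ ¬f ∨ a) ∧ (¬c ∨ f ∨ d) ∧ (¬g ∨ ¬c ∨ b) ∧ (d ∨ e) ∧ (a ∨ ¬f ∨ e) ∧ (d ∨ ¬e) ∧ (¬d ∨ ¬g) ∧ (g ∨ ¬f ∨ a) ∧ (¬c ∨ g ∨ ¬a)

UNSATISFIABLE

Try d = False.
From the singleton clause (e), e = True.
Now (¬e) is unsatisfied and unit — conflict.
Undo d and try d = True.
From the singleton clause (g), g = True.
Now (¬g) is unsatisfied and unit — conflict.
Neither d = True nor d = False works.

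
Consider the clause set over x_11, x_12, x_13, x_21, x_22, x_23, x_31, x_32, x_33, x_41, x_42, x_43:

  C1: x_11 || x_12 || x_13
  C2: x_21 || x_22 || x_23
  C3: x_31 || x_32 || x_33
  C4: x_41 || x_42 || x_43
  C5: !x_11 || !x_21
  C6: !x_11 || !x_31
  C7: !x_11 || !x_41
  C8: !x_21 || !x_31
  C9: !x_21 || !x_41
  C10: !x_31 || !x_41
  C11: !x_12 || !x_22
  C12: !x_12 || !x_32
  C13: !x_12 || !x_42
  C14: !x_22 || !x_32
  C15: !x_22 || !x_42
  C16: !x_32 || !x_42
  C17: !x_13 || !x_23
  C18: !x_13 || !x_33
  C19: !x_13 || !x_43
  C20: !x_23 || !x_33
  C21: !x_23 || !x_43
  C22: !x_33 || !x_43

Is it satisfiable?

Suppose x_11 = false.
Suppose x_12 = true.
Unit clause (!x_22) forces x_22 = false.
Unit clause (!x_32) forces x_32 = false.
Unit clause (!x_42) forces x_42 = false.
Suppose x_21 = true.
Unit clause (!x_31) forces x_31 = false.
Unit clause (x_33) forces x_33 = true.
Unit clause (!x_41) forces x_41 = false.
Unit clause (x_43) forces x_43 = true.
Now (!x_43) is unsatisfied and unit — conflict.
Backtrack on x_21: now try x_21 = false.
Unit clause (x_23) forces x_23 = true.
Unit clause (!x_13) forces x_13 = false.
Unit clause (!x_33) forces x_33 = false.
Unit clause (x_31) forces x_31 = true.
Unit clause (!x_41) forces x_41 = false.
Unit clause (x_43) forces x_43 = true.
Now (!x_43) is unsatisfied and unit — conflict.
Both values of x_21 lead to a conflict.
Backtrack on x_12: now try x_12 = false.
Unit clause (x_13) forces x_13 = true.
Unit clause (!x_23) forces x_23 = false.
Unit clause (!x_33) forces x_33 = false.
Unit clause (!x_43) forces x_43 = false.
Suppose x_21 = true.
Unit clause (!x_31) forces x_31 = false.
Unit clause (x_32) forces x_32 = true.
Unit clause (!x_41) forces x_41 = false.
Unit clause (x_42) forces x_42 = true.
Now (!x_42) is unsatisfied and unit — conflict.
Backtrack on x_21: now try x_21 = false.
Unit clause (x_22) forces x_22 = true.
Unit clause (!x_32) forces x_32 = false.
Unit clause (x_31) forces x_31 = true.
Unit clause (!x_41) forces x_41 = false.
Unit clause (x_42) forces x_42 = true.
Now (!x_42) is unsatisfied and unit — conflict.
Both values of x_21 lead to a conflict.
Both values of x_12 lead to a conflict.
Backtrack on x_11: now try x_11 = true.
Unit clause (!x_21) forces x_21 = false.
Unit clause (!x_31) forces x_31 = false.
Unit clause (!x_41) forces x_41 = false.
Suppose x_22 = true.
Unit clause (!x_12) forces x_12 = false.
Unit clause (!x_32) forces x_32 = false.
Unit clause (x_33) forces x_33 = true.
Unit clause (!x_42) forces x_42 = false.
Unit clause (x_43) forces x_43 = true.
Now (!x_43) is unsatisfied and unit — conflict.
Backtrack on x_22: now try x_22 = false.
Unit clause (x_23) forces x_23 = true.
Unit clause (!x_13) forces x_13 = false.
Unit clause (!x_33) forces x_33 = false.
Unit clause (x_32) forces x_32 = true.
Unit clause (!x_12) forces x_12 = false.
Unit clause (!x_42) forces x_42 = false.
Unit clause (x_43) forces x_43 = true.
Now (!x_43) is unsatisfied and unit — conflict.
Both values of x_22 lead to a conflict.
Both values of x_11 lead to a conflict.
No assignment satisfies every clause.

No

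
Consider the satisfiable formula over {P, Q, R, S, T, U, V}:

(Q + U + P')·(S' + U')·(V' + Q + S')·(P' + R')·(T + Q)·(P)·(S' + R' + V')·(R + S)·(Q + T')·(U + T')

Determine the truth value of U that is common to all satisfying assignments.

False

Suppose U = 1.
The clause (S') is unit, so S = 0.
The clause (P) is unit, so P = 1.
The clause (R') is unit, so R = 0.
That conflicts with the unit clause (R).
So every satisfying assignment has U = False.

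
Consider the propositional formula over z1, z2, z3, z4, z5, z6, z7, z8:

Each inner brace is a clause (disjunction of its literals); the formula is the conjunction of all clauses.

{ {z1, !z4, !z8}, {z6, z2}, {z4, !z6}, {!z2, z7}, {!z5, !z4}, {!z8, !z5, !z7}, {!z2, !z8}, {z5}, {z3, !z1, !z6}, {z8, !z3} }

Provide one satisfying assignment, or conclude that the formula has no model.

z1=true; z2=true; z3=false; z4=false; z5=true; z6=false; z7=true; z8=false

The clause (z5) is unit, so z5 = true.
The clause (!z4) is unit, so z4 = false.
The clause (!z6) is unit, so z6 = false.
The clause (z2) is unit, so z2 = true.
The clause (z7) is unit, so z7 = true.
The clause (!z8) is unit, so z8 = false.
The clause (!z3) is unit, so z3 = false.
No clause remains; z1 is free.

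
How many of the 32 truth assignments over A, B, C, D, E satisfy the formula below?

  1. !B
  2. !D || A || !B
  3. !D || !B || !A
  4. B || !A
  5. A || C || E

6

There are 2^5 = 32 truth assignments over (A, B, C, D, E).
Split on A. With A = true, the clauses containing A are satisfied and !A drops from the rest; 0 of the 2^4 = 16 assignments to the other variables satisfy what remains.
With A = false, by the same count on the reduced clause set, 6 assignments work.
Total: 0 + 6 = 6.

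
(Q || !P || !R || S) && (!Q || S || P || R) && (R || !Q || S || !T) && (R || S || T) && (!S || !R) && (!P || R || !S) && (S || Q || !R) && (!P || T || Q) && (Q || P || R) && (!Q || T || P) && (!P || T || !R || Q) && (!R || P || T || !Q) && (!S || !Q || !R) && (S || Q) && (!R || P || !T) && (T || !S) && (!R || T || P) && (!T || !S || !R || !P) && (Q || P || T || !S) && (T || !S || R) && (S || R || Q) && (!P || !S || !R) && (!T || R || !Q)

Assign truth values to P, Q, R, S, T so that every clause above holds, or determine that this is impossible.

P=true, Q=true, R=true, S=false, T=true

Branch on S: set S = false.
The clause (Q) is unit, so Q = true.
Branch on P: set P = true.
Branch on R: set R = true.
No clause remains; T is free.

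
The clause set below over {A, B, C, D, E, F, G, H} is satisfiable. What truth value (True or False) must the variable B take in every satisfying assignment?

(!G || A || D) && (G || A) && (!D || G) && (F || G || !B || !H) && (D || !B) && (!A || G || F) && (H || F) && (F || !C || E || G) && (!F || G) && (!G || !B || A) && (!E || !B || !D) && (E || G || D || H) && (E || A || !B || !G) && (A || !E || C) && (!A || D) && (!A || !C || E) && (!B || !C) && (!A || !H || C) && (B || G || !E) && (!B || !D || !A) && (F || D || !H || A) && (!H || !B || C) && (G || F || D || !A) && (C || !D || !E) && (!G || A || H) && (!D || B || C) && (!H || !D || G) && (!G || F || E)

Suppose B = true.
Unit clause (D) forces D = true.
Unit clause (G) forces G = true.
Unit clause (A) forces A = true.
Now (!A) is unsatisfied and unit — conflict.
So every satisfying assignment has B = False.

False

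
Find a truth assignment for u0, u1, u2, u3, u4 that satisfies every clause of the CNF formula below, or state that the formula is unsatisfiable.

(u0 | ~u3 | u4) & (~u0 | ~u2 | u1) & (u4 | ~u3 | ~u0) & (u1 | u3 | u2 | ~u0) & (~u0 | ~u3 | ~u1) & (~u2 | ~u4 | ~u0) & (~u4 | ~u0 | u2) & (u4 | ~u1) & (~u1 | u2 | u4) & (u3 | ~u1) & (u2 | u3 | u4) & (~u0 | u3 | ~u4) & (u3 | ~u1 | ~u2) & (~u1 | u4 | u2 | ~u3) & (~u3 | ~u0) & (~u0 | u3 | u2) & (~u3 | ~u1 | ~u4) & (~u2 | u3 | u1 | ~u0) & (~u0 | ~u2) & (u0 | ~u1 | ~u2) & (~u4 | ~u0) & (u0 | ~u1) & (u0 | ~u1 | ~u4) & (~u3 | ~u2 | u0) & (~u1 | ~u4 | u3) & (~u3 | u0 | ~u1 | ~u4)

Try u4 = 1.
(~u0) alone gives u0 = 0.
(~u1) alone gives u1 = 0.
Try u3 = 1.
(~u2) alone gives u2 = 0.
All clauses are satisfied.

u0 ↦ 0; u1 ↦ 0; u2 ↦ 0; u3 ↦ 1; u4 ↦ 1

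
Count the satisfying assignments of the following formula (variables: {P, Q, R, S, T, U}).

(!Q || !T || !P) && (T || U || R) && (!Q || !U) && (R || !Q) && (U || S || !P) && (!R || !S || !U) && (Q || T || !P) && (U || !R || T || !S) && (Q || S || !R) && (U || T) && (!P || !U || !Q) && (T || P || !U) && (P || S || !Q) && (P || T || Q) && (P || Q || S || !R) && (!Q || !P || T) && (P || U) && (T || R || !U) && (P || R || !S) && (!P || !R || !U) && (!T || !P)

1

There are 2^6 = 64 truth assignments over (P, Q, R, S, T, U).
Split on U. With U = true, the clauses containing U are satisfied and !U drops from the rest; 1 of the 2^5 = 32 assignments to the other variables satisfy what remains.
With U = false, by the same count on the reduced clause set, 0 assignments work.
Total: 1 + 0 = 1.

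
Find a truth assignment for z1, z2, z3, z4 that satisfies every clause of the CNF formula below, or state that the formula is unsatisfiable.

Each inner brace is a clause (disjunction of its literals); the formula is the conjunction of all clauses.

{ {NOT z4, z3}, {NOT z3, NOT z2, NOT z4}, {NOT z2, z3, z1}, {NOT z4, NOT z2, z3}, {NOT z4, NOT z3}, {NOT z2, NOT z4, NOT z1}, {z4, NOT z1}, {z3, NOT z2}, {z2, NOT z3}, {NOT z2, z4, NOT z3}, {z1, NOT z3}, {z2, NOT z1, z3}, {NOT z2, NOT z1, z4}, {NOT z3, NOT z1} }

Branch on z4: set z4 = false.
From the singleton clause (NOT z1), z1 = false.
From the singleton clause (NOT z3), z3 = false.
From the singleton clause (NOT z2), z2 = false.
Every clause now holds.

z1 ↦ false, z2 ↦ false, z3 ↦ false, z4 ↦ false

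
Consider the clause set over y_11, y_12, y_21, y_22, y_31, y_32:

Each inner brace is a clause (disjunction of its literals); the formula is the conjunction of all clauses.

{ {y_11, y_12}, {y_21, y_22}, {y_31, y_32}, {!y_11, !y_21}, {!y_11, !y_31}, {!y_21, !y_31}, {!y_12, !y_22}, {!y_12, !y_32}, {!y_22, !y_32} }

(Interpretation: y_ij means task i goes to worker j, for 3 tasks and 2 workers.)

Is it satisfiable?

Suppose y_11 = true.
From the singleton clause (!y_21), y_21 = false.
From the singleton clause (y_22), y_22 = true.
From the singleton clause (!y_31), y_31 = false.
From the singleton clause (y_32), y_32 = true.
Now (!y_32) is unsatisfied and unit — conflict.
So y_11 must be the other value — set y_11 = false.
From the singleton clause (y_12), y_12 = true.
From the singleton clause (!y_22), y_22 = false.
From the singleton clause (y_21), y_21 = true.
From the singleton clause (!y_31), y_31 = false.
From the singleton clause (y_32), y_32 = true.
Now (!y_32) is unsatisfied and unit — conflict.
Neither y_11 = true nor y_11 = false works.
No assignment satisfies every clause.

No, unsatisfiable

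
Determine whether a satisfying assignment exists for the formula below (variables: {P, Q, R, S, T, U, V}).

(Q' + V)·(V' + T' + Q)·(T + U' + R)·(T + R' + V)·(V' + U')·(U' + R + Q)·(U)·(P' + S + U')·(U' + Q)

Unit clause (U) forces U = 1.
Unit clause (V') forces V = 0.
Unit clause (Q') forces Q = 0.
Now (Q) is unsatisfied and unit — conflict.
No assignment satisfies every clause.

Unsatisfiable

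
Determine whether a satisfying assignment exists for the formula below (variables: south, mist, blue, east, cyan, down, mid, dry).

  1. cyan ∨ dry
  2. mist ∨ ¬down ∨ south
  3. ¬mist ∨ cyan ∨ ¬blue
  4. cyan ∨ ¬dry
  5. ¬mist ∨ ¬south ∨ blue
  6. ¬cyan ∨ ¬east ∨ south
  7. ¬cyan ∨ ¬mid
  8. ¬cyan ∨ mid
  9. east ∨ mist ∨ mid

Branch on cyan: set cyan = True.
(¬mid) alone gives mid = False.
But (mid) is also a unit clause — contradiction.
That branch fails; take cyan = False instead.
(dry) alone gives dry = True.
But (¬dry) is also a unit clause — contradiction.
Neither cyan = True nor cyan = False works.
No assignment satisfies every clause.

No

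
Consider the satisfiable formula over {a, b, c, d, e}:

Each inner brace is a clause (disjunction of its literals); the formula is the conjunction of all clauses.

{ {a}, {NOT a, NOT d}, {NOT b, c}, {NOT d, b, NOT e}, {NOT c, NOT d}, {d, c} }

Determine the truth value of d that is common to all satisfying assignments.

False

Suppose d = true.
From the singleton clause (a), a = true.
But (NOT a) is also a unit clause — contradiction.
So every satisfying assignment has d = False.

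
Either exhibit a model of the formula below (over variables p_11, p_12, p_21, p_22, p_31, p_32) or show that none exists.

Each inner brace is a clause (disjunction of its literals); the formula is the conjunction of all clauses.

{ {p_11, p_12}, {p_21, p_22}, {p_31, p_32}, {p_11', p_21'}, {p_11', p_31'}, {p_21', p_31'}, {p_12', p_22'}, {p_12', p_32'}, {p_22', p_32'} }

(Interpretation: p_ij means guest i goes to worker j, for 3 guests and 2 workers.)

Case p_11 = 1:
(p_21') alone gives p_21 = 0.
(p_22) alone gives p_22 = 1.
(p_31') alone gives p_31 = 0.
(p_32) alone gives p_32 = 1.
Now (p_32') is unsatisfied and unit — conflict.
Backtrack on p_11: now try p_11 = 0.
(p_12) alone gives p_12 = 1.
(p_22') alone gives p_22 = 0.
(p_21) alone gives p_21 = 1.
(p_31') alone gives p_31 = 0.
(p_32) alone gives p_32 = 1.
Now (p_32') is unsatisfied and unit — conflict.
Neither p_11 = 1 nor p_11 = 0 works.

UNSATISFIABLE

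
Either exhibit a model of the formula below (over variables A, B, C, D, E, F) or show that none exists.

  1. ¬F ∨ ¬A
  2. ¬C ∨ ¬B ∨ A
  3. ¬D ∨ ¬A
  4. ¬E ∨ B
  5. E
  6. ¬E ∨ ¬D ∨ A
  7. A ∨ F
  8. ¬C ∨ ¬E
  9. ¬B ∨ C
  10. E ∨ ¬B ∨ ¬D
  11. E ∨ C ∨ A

(E) alone gives E = True.
(B) alone gives B = True.
(¬C) alone gives C = False.
Now (C) is unsatisfied and unit — conflict.

UNSATISFIABLE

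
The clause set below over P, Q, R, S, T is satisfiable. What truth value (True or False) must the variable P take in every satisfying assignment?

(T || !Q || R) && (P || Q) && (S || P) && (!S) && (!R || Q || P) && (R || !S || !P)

True

Suppose P = false.
Unit clause (Q) forces Q = true.
Unit clause (S) forces S = true.
But (!S) is also a unit clause — contradiction.
So every satisfying assignment has P = True.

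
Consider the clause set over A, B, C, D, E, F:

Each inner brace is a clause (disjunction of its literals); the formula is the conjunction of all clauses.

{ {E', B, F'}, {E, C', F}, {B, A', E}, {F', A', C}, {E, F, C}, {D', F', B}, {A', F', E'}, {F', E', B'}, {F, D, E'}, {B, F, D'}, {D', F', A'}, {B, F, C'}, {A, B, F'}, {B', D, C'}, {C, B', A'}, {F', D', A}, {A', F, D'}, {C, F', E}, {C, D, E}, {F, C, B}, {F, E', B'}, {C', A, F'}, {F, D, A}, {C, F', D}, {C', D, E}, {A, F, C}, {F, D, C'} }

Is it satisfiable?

Branch on E: set E = 0.
Branch on C: set C = 0.
The clause (F) is unit, so F = 1.
But (F') is also a unit clause — contradiction.
Undo C and try C = 1.
The clause (F) is unit, so F = 1.
The clause (A) is unit, so A = 1.
The clause (B) is unit, so B = 1.
The clause (D') is unit, so D = 0.
But (D) is also a unit clause — contradiction.
Neither C = 1 nor C = 0 works.
Undo E and try E = 1.
Branch on B: set B = 1.
The clause (F') is unit, so F = 0.
But (F) is also a unit clause — contradiction.
Undo B and try B = 0.
The clause (F') is unit, so F = 0.
The clause (D) is unit, so D = 1.
But (D') is also a unit clause — contradiction.
Neither B = 1 nor B = 0 works.
Neither E = 1 nor E = 0 works.
No assignment satisfies every clause.

Unsatisfiable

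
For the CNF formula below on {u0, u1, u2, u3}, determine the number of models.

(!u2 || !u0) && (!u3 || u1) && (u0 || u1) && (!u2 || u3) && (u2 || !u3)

4

There are 2^4 = 16 truth assignments over (u0, u1, u2, u3).
Check each against the 5 clauses (columns in the order u0, u1, u2, u3):
  F F F F  ✗ fails (u0 || u1)
  F F F T  ✗ fails (!u3 || u1)
  F F T F  ✗ fails (u0 || u1)
  F F T T  ✗ fails (!u3 || u1)
  F T F F  ✓ satisfies all
  F T F T  ✗ fails (u2 || !u3)
  F T T F  ✗ fails (!u2 || u3)
  F T T T  ✓ satisfies all
  T F F F  ✓ satisfies all
  T F F T  ✗ fails (!u3 || u1)
  T F T F  ✗ fails (!u2 || !u0)
  T F T T  ✗ fails (!u2 || !u0)
  T T F F  ✓ satisfies all
  T T F T  ✗ fails (u2 || !u3)
  T T T F  ✗ fails (!u2 || !u0)
  T T T T  ✗ fails (!u2 || !u0)
4 of the 16 rows are models.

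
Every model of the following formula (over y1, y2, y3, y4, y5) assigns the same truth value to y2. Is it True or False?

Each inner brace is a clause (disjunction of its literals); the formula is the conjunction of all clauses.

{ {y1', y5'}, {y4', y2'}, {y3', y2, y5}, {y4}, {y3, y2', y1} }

False

Suppose y2 = 1.
The clause (y4') is unit, so y4 = 0.
But (y4) is also a unit clause — contradiction.
So every satisfying assignment has y2 = False.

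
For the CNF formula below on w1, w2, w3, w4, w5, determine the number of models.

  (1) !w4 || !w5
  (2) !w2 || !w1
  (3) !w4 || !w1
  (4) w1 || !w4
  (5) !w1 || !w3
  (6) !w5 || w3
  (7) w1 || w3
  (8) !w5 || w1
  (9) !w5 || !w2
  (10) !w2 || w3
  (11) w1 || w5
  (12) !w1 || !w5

There are 2^5 = 32 truth assignments over (w1, w2, w3, w4, w5).
Split on w2. With w2 = true, the clauses containing w2 are satisfied and !w2 drops from the rest; 0 of the 2^4 = 16 assignments to the other variables satisfy what remains.
With w2 = false, by the same count on the reduced clause set, 1 assignment works.
(One model: w1=T, w2=F, w3=F, w4=F, w5=F.)
Total: 0 + 1 = 1.

1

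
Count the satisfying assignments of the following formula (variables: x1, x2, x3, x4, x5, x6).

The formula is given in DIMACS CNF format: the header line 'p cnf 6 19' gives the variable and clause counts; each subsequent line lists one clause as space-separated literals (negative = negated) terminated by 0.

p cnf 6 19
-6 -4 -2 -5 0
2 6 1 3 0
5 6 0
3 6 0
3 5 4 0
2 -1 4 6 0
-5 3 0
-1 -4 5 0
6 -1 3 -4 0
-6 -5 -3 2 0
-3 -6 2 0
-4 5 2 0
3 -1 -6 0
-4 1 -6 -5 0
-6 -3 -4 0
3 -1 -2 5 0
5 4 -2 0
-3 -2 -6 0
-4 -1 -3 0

6

There are 2^6 = 64 truth assignments over (x1, x2, x3, x4, x5, x6).
Split on x4. With x4 = True, the clauses containing x4 are satisfied and ¬x4 drops from the rest; 3 of the 2^5 = 32 assignments to the other variables satisfy what remains.
With x4 = False, by the same count on the reduced clause set, 3 assignments work.
(One model: x1=F, x2=F, x3=T, x4=F, x5=T, x6=F.)
Total: 3 + 3 = 6.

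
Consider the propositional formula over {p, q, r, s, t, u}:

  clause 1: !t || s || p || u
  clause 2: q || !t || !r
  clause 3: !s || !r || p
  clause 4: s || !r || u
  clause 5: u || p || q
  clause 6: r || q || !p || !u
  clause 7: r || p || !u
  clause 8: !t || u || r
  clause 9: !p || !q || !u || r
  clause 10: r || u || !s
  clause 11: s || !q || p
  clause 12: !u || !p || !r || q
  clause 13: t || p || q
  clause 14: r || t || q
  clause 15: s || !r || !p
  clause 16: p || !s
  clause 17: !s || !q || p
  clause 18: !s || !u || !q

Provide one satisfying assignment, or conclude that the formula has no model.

p=true; q=true; r=true; s=true; t=false; u=false

Suppose p = true.
Suppose s = true.
Suppose r = true.
Suppose q = true.
From the singleton clause (!u), u = false.
No clause remains; t is free.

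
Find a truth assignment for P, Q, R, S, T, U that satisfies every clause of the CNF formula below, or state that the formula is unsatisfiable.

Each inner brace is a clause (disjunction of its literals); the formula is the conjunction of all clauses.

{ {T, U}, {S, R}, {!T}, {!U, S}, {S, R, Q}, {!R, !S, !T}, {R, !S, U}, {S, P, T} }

P ↦ true, Q ↦ false, R ↦ true, S ↦ true, T ↦ false, U ↦ true

The clause (!T) is unit, so T = false.
The clause (U) is unit, so U = true.
The clause (S) is unit, so S = true.
Every clause is now satisfied; P, Q, R are unconstrained.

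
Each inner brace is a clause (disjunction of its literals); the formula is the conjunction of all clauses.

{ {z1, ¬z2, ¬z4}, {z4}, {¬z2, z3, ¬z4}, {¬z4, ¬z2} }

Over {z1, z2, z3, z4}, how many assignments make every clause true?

4

There are 2^4 = 16 truth assignments over (z1, z2, z3, z4).
Check each against the 4 clauses (columns in the order z1, z2, z3, z4):
  F F F F  ✗ fails (z4)
  F F F T  ✓ satisfies all
  F F T F  ✗ fails (z4)
  F F T T  ✓ satisfies all
  F T F F  ✗ fails (z4)
  F T F T  ✗ fails (z1 ∨ ¬z2 ∨ ¬z4)
  F T T F  ✗ fails (z4)
  F T T T  ✗ fails (z1 ∨ ¬z2 ∨ ¬z4)
  T F F F  ✗ fails (z4)
  T F F T  ✓ satisfies all
  T F T F  ✗ fails (z4)
  T F T T  ✓ satisfies all
  T T F F  ✗ fails (z4)
  T T F T  ✗ fails (¬z2 ∨ z3 ∨ ¬z4)
  T T T F  ✗ fails (z4)
  T T T T  ✗ fails (¬z4 ∨ ¬z2)
4 of the 16 rows are models.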